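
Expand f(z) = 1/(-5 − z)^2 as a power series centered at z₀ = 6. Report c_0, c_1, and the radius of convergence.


Let w = z − z₀, so z = z₀ + w.
Then -5 − z = -5 − (z₀ + w) = (-5 − z₀) − w = -11 − w.
f(z) = 1/(-11 − w)^2 = (1/(-11)^2) · (1 − w/(-11))^{−2}.
By the binomial series (1−u)^{−2} = Σ_{n≥0} C(n+1, 1) u^n for |u|<1, with u = w/(-11):
  c_n = C(n+1, 1) / (-11)^(n+2).
  c_0 = 1/(-11)^2 = 1/121.
  c_1 = 2/(-11)^3 = -2/1331.
The series is valid for |w/d| < 1, i.e. |z − z₀| < |d|.
Radius of convergence: R = |-5 − z₀| = |-11| = 11 (distance from z₀ to the singularity z = -5).

c_0 = 1/121, c_1 = -2/1331; R = 11.


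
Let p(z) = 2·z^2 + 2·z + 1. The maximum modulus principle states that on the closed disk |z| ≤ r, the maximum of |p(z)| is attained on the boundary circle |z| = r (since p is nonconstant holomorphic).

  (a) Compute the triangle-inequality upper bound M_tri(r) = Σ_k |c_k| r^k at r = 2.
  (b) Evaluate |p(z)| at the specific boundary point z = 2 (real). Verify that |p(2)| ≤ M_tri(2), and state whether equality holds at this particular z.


Coefficients: c_0 = 1, c_1 = 2, c_2 = 2. Radius r = 2.
Part (a). Triangle bound: M_tri(r) = Σ_k |c_k| r^k
  = |1|·2^0 + |2|·2^1 + |2|·2^2
  = 1 + 4 + 8 = 13.
This bounds M(r) := max_{|z|=r} |p(z)| from above; equality holds iff all terms c_k z^k can be made to align in phase at a single z on |z|=r.
Part (b). At z = 2 (real, on the circle |z| = r):
  p(2) = (1)·2^0 + (2)·2^1 + (2)·2^2 = 13.
  |p(2)| = 13.
Since all nonzero coefficients share the same sign, |p(2)| = 13 = M_tri(2); the triangle bound is attained at z = 2, so in fact M(r) = 13.

M_tri(2) = 13; |p(2)| = 13; equality at z=2: yes.


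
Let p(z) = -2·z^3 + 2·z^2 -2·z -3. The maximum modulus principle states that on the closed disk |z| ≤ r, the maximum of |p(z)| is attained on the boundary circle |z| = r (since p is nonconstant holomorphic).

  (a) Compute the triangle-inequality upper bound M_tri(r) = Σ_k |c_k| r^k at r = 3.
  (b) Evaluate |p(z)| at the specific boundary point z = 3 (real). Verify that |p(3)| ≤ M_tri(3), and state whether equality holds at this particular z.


Coefficients: c_0 = -3, c_1 = -2, c_2 = 2, c_3 = -2. Radius r = 3.
Part (a). Triangle bound: M_tri(r) = Σ_k |c_k| r^k
  = |-3|·3^0 + |-2|·3^1 + |2|·3^2 + |-2|·3^3
  = 3 + 6 + 18 + 54 = 81.
This bounds M(r) := max_{|z|=r} |p(z)| from above; equality holds iff all terms c_k z^k can be made to align in phase at a single z on |z|=r.
Part (b). At z = 3 (real, on the circle |z| = r):
  p(3) = (-3)·3^0 + (-2)·3^1 + (2)·3^2 + (-2)·3^3 = -45.
  |p(3)| = 45.
Check: |p(3)| = 45 ≤ 81 = M_tri(3). ✓ Equality does not hold at z = 3 (the coefficients have mixed signs, so the terms do not all align in phase there).

M_tri(3) = 81; |p(3)| = 45; equality at z=3: no.


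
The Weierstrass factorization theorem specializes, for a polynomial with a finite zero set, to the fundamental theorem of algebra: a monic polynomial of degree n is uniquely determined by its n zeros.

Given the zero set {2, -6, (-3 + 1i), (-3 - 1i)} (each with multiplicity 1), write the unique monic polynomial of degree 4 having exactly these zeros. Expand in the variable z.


The polynomial is p(z) = ∏_{α ∈ S} (z − α), where S = {2, -6, (-3 + 1i), (-3 - 1i)}.
Expanding the product yields: p(z) = z^4 + 10·z^3 + 22·z^2 -32·z -120.
Note conjugate pairs combine to real quadratics: (z − (-3+1i))(z − (-3−1i)) = z² + 6z + 10.
The resulting polynomial has degree 4 and real coefficients as required.

p(z) = z^4 + 10·z^3 + 22·z^2 -32·z -120.


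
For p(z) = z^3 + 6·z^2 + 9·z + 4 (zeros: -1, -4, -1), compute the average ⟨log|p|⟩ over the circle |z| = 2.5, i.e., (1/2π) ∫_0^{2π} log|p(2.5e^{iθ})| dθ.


Zeros: -4, -1, -1; r = 2.5.
Inside |z| < r: -1, -1. Outside (|z| ≥ r): -4.
p(0) = 4, so log|p(0)| = log(4) = 1.3863.
Apply Jensen: I(r) = log|p(0)| + Σ_k log(r/|z_k|), summed over zeros inside |z| < r.
  log(r/|z_k|) for z_k = -1: log(2.5/1) = 0.9163
  log(r/|z_k|) for z_k = -1: log(2.5/1) = 0.9163
  Outside zeros (-4) contribute nothing to the Jensen sum.
Sum over inside zeros: 1.8326.
I(r) = log|p(0)| + (inside sum) = 1.3863 + 1.8326 = 3.2189.
Note: since some zeros are outside |z| ≤ r, the simplified n·log(r) form does NOT apply — only the inside zeros contribute.

I(r) ≈ 3.2189.


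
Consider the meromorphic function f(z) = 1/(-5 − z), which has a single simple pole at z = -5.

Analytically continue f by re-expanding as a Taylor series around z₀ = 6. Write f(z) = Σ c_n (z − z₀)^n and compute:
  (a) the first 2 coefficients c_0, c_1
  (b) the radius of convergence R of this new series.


Let w = z − z₀, so z = z₀ + w.
Then -5 − z = -5 − (z₀ + w) = (-5 − z₀) − w = -11 − w.
f(z) = 1/(-11 − w) = (1/(-11)) · 1/(1 − w/(-11)) = Σ_{n≥0} w^n / (-11)^(n+1).
So c_n = 1/(-11)^(n+1):
  c_0 = 1/(-11)^1 = -1/11.
  c_1 = 1/(-11)^2 = 1/121.
The series is valid for |w/d| < 1, i.e. |z − z₀| < |d|.
Radius of convergence: R = |-5 − z₀| = |-11| = 11 (distance from z₀ to the singularity z = -5).

c_0 = -1/11, c_1 = 1/121; R = 11.


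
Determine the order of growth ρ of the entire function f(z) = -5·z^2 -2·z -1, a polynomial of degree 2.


|f(z)| ≤ Σ|c_k|·r^k = O(r^2) as r → ∞. Polynomial growth is O(e^{r^ε}) for every ε > 0 (since r^2/e^{r^ε} → 0), so ρ ≤ ε for all ε > 0, i.e. ρ = 0. Every nonconstant polynomial has order 0.
Therefore ρ = 0.

Order ρ = 0.


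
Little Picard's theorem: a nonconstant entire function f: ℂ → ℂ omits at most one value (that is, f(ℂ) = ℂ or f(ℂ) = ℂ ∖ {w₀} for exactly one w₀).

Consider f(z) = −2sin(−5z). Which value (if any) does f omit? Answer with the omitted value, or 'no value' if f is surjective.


Little Picard bounds the complement of f(ℂ) to at most one point.
sin is entire and surjective onto ℂ: for every w ∈ ℂ, sin(ζ) = w has a solution ζ ∈ ℂ (e.g., via the complex inverse arcsin). With ζ = −5z this gives z = ζ/(-5). Then -2·sin(−5z) takes every value in -2·ℂ = ℂ, and adding 0 is a bijection of ℂ. So f is surjective and omits no value. (Note: only on the real line is sin bounded by [−1, 1].)

Omitted value: no value.


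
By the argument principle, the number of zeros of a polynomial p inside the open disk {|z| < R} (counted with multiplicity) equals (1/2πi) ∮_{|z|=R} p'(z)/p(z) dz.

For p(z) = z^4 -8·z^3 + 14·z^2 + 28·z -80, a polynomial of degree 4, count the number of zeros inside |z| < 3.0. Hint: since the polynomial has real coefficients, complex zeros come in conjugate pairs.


The zeros of p are: 4, (3 + 1i), (3 - 1i), -2.
Their magnitudes are: 4, 3.162, 3.162, 2.
Zeros with |z| < R = 3.0: -2.
Count = 1.
By the argument principle, (1/2πi) ∮_{|z|=R} p'(z)/p(z) dz equals exactly this count.

Number of zeros inside |z| < 3.0: 1.


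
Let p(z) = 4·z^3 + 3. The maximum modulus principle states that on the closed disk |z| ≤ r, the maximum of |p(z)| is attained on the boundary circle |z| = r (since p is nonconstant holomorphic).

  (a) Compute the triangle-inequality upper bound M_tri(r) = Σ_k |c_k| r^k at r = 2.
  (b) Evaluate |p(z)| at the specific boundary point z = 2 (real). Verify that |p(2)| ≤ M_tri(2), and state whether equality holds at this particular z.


Coefficients: c_0 = 3, c_1 = 0, c_2 = 0, c_3 = 4. Radius r = 2.
Part (a). Triangle bound: M_tri(r) = Σ_k |c_k| r^k
  = |3|·2^0 + |0|·2^1 + |0|·2^2 + |4|·2^3
  = 3 + 0 + 0 + 32 = 35.
This bounds M(r) := max_{|z|=r} |p(z)| from above; equality holds iff all terms c_k z^k can be made to align in phase at a single z on |z|=r.
Part (b). At z = 2 (real, on the circle |z| = r):
  p(2) = (3)·2^0 + (0)·2^1 + (0)·2^2 + (4)·2^3 = 35.
  |p(2)| = 35.
Since all nonzero coefficients share the same sign, |p(2)| = 35 = M_tri(2); the triangle bound is attained at z = 2, so in fact M(r) = 35.

M_tri(2) = 35; |p(2)| = 35; equality at z=2: yes.


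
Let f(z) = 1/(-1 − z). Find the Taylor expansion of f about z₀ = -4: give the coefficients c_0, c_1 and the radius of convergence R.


Let w = z − z₀, so z = z₀ + w.
Then -1 − z = -1 − (z₀ + w) = (-1 − z₀) − w = 3 − w.
f(z) = 1/(3 − w) = (1/(3)) · 1/(1 − w/(3)) = Σ_{n≥0} w^n / (3)^(n+1).
So c_n = 1/(3)^(n+1):
  c_0 = 1/(3)^1 = 1/3.
  c_1 = 1/(3)^2 = 1/9.
The series is valid for |w/d| < 1, i.e. |z − z₀| < |d|.
Radius of convergence: R = |-1 − z₀| = |3| = 3 (distance from z₀ to the singularity z = -1).

c_0 = 1/3, c_1 = 1/9; R = 3.


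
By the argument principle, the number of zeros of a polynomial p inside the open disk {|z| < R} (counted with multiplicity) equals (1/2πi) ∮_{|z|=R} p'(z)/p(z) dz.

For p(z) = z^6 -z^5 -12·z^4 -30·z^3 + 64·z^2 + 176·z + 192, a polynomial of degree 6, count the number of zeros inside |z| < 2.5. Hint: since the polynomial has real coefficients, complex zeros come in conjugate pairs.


The zeros of p are: (-1 + 1i), (-1 - 1i), (-2 + 2i), (-2 - 2i), 3, 4.
Their magnitudes are: 1.414, 1.414, 2.828, 2.828, 3, 4.
Zeros with |z| < R = 2.5: (-1 + 1i), (-1 - 1i).
Count = 2.
By the argument principle, (1/2πi) ∮_{|z|=R} p'(z)/p(z) dz equals exactly this count.

Number of zeros inside |z| < 2.5: 2.


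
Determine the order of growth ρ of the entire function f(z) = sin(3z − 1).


sin(w) is a linear combination of e^{iw} and e^{−iw} (or e^w, e^{−w} in the hyperbolic case), so |sin(w)| ≤ e^{|w|}. With w = 3z − 1, |w| ≤ 3|z| + 1 = 3r + 1 on |z| = r, giving M(r) ≤ e^{3r + 1}, so ρ ≤ 1. On a suitable ray (z = it for sin/cos; z = t for sinh/cosh, t real → ∞), |sin(3z − 1)| grows like e^{3|t|}/2, so ρ ≥ 1. Hence ρ = 1.
Therefore ρ = 1.

Order ρ = 1.


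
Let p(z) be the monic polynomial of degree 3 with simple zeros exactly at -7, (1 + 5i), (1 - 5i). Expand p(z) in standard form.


The polynomial is p(z) = ∏_{α ∈ S} (z − α), where S = {-7, (1 + 5i), (1 - 5i)}.
Expanding the product yields: p(z) = z^3 + 5·z^2 + 12·z + 182.
Note conjugate pairs combine to real quadratics: (z − (1+5i))(z − (1−5i)) = z² − 2z + 26.
The resulting polynomial has degree 3 and real coefficients as required.

p(z) = z^3 + 5·z^2 + 12·z + 182.


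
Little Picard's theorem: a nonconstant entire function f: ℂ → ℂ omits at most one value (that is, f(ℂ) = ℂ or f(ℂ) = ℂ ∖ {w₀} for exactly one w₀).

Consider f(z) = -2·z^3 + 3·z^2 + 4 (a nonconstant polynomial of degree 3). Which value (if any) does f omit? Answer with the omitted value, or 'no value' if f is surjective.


Little Picard bounds the complement of f(ℂ) to at most one point.
For every w ∈ ℂ, the equation p(z) − w = 0 is a nonconstant polynomial in z and hence has at least one root by the fundamental theorem of algebra. So p is surjective onto ℂ, omitting no value.

Omitted value: no value.


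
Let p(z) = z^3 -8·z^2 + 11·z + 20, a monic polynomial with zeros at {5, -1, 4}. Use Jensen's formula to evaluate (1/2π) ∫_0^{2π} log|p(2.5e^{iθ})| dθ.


Zeros: -1, 4, 5; r = 2.5.
Inside |z| < r: -1. Outside (|z| ≥ r): 4, 5.
p(0) = 20, so log|p(0)| = log(20) = 2.9957.
Apply Jensen: I(r) = log|p(0)| + Σ_k log(r/|z_k|), summed over zeros inside |z| < r.
  log(r/|z_k|) for z_k = -1: log(2.5/1) = 0.9163
  Outside zeros (4, 5) contribute nothing to the Jensen sum.
Sum over inside zeros: 0.9163.
I(r) = log|p(0)| + (inside sum) = 2.9957 + 0.9163 = 3.9120.
Note: since some zeros are outside |z| ≤ r, the simplified n·log(r) form does NOT apply — only the inside zeros contribute.

I(r) ≈ 3.9120.


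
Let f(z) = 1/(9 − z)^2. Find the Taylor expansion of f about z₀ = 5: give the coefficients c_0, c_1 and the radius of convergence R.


Let w = z − z₀, so z = z₀ + w.
Then 9 − z = 9 − (z₀ + w) = (9 − z₀) − w = 4 − w.
f(z) = 1/(4 − w)^2 = (1/(4)^2) · (1 − w/(4))^{−2}.
By the binomial series (1−u)^{−2} = Σ_{n≥0} C(n+1, 1) u^n for |u|<1, with u = w/(4):
  c_n = C(n+1, 1) / (4)^(n+2).
  c_0 = 1/(4)^2 = 1/16.
  c_1 = 2/(4)^3 = 1/32.
The series is valid for |w/d| < 1, i.e. |z − z₀| < |d|.
Radius of convergence: R = |9 − z₀| = |4| = 4 (distance from z₀ to the singularity z = 9).

c_0 = 1/16, c_1 = 1/32; R = 4.


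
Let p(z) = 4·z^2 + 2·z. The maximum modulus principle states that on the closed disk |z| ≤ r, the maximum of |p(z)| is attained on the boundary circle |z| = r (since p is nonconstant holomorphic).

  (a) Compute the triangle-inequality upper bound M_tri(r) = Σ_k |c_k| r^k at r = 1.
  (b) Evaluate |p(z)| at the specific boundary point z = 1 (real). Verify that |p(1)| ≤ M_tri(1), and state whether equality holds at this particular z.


Coefficients: c_0 = 0, c_1 = 2, c_2 = 4. Radius r = 1.
Part (a). Triangle bound: M_tri(r) = Σ_k |c_k| r^k
  = |0|·1^0 + |2|·1^1 + |4|·1^2
  = 0 + 2 + 4 = 6.
This bounds M(r) := max_{|z|=r} |p(z)| from above; equality holds iff all terms c_k z^k can be made to align in phase at a single z on |z|=r.
Part (b). At z = 1 (real, on the circle |z| = r):
  p(1) = (0)·1^0 + (2)·1^1 + (4)·1^2 = 6.
  |p(1)| = 6.
Since all nonzero coefficients share the same sign, |p(1)| = 6 = M_tri(1); the triangle bound is attained at z = 1, so in fact M(r) = 6.

M_tri(1) = 6; |p(1)| = 6; equality at z=1: yes.


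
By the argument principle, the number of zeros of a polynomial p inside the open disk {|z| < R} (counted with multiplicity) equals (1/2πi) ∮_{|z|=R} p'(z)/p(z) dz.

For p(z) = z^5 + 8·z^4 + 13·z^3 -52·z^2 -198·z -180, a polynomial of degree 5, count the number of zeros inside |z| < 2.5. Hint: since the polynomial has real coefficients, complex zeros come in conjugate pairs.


The zeros of p are: -3, -2, 3, (-3 + 1i), (-3 - 1i).
Their magnitudes are: 3, 2, 3, 3.162, 3.162.
Zeros with |z| < R = 2.5: -2.
Count = 1.
By the argument principle, (1/2πi) ∮_{|z|=R} p'(z)/p(z) dz equals exactly this count.

Number of zeros inside |z| < 2.5: 1.


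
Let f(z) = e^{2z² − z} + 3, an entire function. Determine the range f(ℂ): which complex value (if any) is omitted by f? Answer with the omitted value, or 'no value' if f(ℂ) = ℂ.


Little Picard bounds the complement of f(ℂ) to at most one point.
The exponent g(z) = 2z² − z is a nonconstant polynomial, hence surjective onto ℂ. So e^{g(z)} takes every value in {e^w : w ∈ ℂ} = ℂ ∖ {0}. Adding 3 shifts the range to ℂ ∖ {3}. f omits exactly 3.

Omitted value: 3.


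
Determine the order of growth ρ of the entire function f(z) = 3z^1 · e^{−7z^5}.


M(r) = max_{|z|=r} |3|·|z|^1·|e^{−7z^5}| = 3·r^1 · e^{7r^5} (the factors attain their maxima compatibly on |z|=r). Then log M(r) = log 3 + 1·log r + 7r^5, dominated by the last term, so log log M(r) ~ 5·log r. The polynomial factor 3z^1 contributes only a log r term and does not affect the order. ρ = 5.
Therefore ρ = 5.

Order ρ = 5.


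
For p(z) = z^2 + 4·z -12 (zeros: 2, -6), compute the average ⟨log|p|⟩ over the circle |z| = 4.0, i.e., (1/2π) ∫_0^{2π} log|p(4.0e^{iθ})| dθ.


Zeros: -6, 2; r = 4.0.
Inside |z| < r: 2. Outside (|z| ≥ r): -6.
p(0) = -12, so log|p(0)| = log(12) = 2.4849.
Apply Jensen: I(r) = log|p(0)| + Σ_k log(r/|z_k|), summed over zeros inside |z| < r.
  log(r/|z_k|) for z_k = 2: log(4.0/2) = 0.6931
  Outside zeros (-6) contribute nothing to the Jensen sum.
Sum over inside zeros: 0.6931.
I(r) = log|p(0)| + (inside sum) = 2.4849 + 0.6931 = 3.1781.
Note: since some zeros are outside |z| ≤ r, the simplified n·log(r) form does NOT apply — only the inside zeros contribute.

I(r) ≈ 3.1781.


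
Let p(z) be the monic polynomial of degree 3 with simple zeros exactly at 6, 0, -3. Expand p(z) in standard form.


The polynomial is p(z) = ∏_{α ∈ S} (z − α), where S = {6, 0, -3}.
Expanding the product yields: p(z) = z^3 -3·z^2 -18·z.
The resulting polynomial has degree 3 and real coefficients as required.

p(z) = z^3 -3·z^2 -18·z.


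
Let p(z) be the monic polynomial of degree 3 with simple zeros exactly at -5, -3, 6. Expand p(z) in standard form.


The polynomial is p(z) = ∏_{α ∈ S} (z − α), where S = {-5, -3, 6}.
Expanding the product yields: p(z) = z^3 + 2·z^2 -33·z -90.
The resulting polynomial has degree 3 and real coefficients as required.

p(z) = z^3 + 2·z^2 -33·z -90.


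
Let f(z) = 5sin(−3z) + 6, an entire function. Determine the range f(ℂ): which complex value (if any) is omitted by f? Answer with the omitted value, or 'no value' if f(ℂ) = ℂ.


Little Picard bounds the complement of f(ℂ) to at most one point.
sin is entire and surjective onto ℂ: for every w ∈ ℂ, sin(ζ) = w has a solution ζ ∈ ℂ (e.g., via the complex inverse arcsin). With ζ = −3z this gives z = ζ/(-3). Then 5·sin(−3z) takes every value in 5·ℂ = ℂ, and adding 6 is a bijection of ℂ. So f is surjective and omits no value. (Note: only on the real line is sin bounded by [−1, 1].)

Omitted value: no value.


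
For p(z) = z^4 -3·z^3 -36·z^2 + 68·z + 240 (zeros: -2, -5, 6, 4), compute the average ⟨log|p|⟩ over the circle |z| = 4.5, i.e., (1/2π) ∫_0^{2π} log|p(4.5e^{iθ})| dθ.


Zeros: -5, -2, 4, 6; r = 4.5.
Inside |z| < r: -2, 4. Outside (|z| ≥ r): -5, 6.
p(0) = 240, so log|p(0)| = log(240) = 5.4806.
Apply Jensen: I(r) = log|p(0)| + Σ_k log(r/|z_k|), summed over zeros inside |z| < r.
  log(r/|z_k|) for z_k = -2: log(4.5/2) = 0.8109
  log(r/|z_k|) for z_k = 4: log(4.5/4) = 0.1178
  Outside zeros (-5, 6) contribute nothing to the Jensen sum.
Sum over inside zeros: 0.9287.
I(r) = log|p(0)| + (inside sum) = 5.4806 + 0.9287 = 6.4094.
Note: since some zeros are outside |z| ≤ r, the simplified n·log(r) form does NOT apply — only the inside zeros contribute.

I(r) ≈ 6.4094.


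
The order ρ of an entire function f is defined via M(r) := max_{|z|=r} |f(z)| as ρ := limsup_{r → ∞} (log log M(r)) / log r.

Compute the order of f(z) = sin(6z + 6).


sin(w) is a linear combination of e^{iw} and e^{−iw} (or e^w, e^{−w} in the hyperbolic case), so |sin(w)| ≤ e^{|w|}. With w = 6z + 6, |w| ≤ 6|z| + 6 = 6r + 6 on |z| = r, giving M(r) ≤ e^{6r + 6}, so ρ ≤ 1. On a suitable ray (z = it for sin/cos; z = t for sinh/cosh, t real → ∞), |sin(6z + 6)| grows like e^{6|t|}/2, so ρ ≥ 1. Hence ρ = 1.
Therefore ρ = 1.

Order ρ = 1.


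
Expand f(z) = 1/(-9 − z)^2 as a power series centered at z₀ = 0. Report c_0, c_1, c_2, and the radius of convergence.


Let w = z − z₀, so z = z₀ + w.
Then -9 − z = -9 − (z₀ + w) = (-9 − z₀) − w = -9 − w.
f(z) = 1/(-9 − w)^2 = (1/(-9)^2) · (1 − w/(-9))^{−2}.
By the binomial series (1−u)^{−2} = Σ_{n≥0} C(n+1, 1) u^n for |u|<1, with u = w/(-9):
  c_n = C(n+1, 1) / (-9)^(n+2).
  c_0 = 1/(-9)^2 = 1/81.
  c_1 = 2/(-9)^3 = -2/729.
  c_2 = 3/(-9)^4 = 1/2187.
The series is valid for |w/d| < 1, i.e. |z − z₀| < |d|.
Radius of convergence: R = |-9 − z₀| = |-9| = 9 (distance from z₀ to the singularity z = -9).

c_0 = 1/81, c_1 = -2/729, c_2 = 1/2187; R = 9.


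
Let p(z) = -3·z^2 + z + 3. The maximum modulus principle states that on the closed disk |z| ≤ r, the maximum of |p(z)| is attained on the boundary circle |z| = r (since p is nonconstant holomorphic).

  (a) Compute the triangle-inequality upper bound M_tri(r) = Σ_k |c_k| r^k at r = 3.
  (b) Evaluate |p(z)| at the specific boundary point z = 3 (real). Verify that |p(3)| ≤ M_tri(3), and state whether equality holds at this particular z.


Coefficients: c_0 = 3, c_1 = 1, c_2 = -3. Radius r = 3.
Part (a). Triangle bound: M_tri(r) = Σ_k |c_k| r^k
  = |3|·3^0 + |1|·3^1 + |-3|·3^2
  = 3 + 3 + 27 = 33.
This bounds M(r) := max_{|z|=r} |p(z)| from above; equality holds iff all terms c_k z^k can be made to align in phase at a single z on |z|=r.
Part (b). At z = 3 (real, on the circle |z| = r):
  p(3) = (3)·3^0 + (1)·3^1 + (-3)·3^2 = -21.
  |p(3)| = 21.
Check: |p(3)| = 21 ≤ 33 = M_tri(3). ✓ Equality does not hold at z = 3 (the coefficients have mixed signs, so the terms do not all align in phase there).

M_tri(3) = 33; |p(3)| = 21; equality at z=3: no.


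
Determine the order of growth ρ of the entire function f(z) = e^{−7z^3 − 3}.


|e^{−7z^3 − 3}| = e^{Re(-7·z^3) + -3} ≤ e^{7|z|^3 + -3} = e^{7r^3 + -3} on |z| = r, so ρ ≤ 3. Choosing z on |z|=r so that -7·z^3 is real positive (always possible by picking arg z appropriately) gives |f(z)| = e^{7r^3 + -3}, matching the bound. The additive constant -3 does not affect log log M(r) ~ 3·log r. Hence ρ = 3.
Therefore ρ = 3.

Order ρ = 3.


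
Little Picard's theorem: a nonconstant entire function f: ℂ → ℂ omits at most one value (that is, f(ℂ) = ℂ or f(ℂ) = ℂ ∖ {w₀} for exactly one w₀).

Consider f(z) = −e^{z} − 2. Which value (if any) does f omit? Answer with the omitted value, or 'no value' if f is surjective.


Little Picard bounds the complement of f(ℂ) to at most one point.
e^{z} is never zero on ℂ, so -1·e^{z} takes every value in ℂ ∖ {0}. Adding -2 shifts the range to ℂ ∖ {-2}. Thus f omits exactly the value -2.

Omitted value: -2.


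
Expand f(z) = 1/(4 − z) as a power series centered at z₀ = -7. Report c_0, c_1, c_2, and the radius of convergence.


Let w = z − z₀, so z = z₀ + w.
Then 4 − z = 4 − (z₀ + w) = (4 − z₀) − w = 11 − w.
f(z) = 1/(11 − w) = (1/(11)) · 1/(1 − w/(11)) = Σ_{n≥0} w^n / (11)^(n+1).
So c_n = 1/(11)^(n+1):
  c_0 = 1/(11)^1 = 1/11.
  c_1 = 1/(11)^2 = 1/121.
  c_2 = 1/(11)^3 = 1/1331.
The series is valid for |w/d| < 1, i.e. |z − z₀| < |d|.
Radius of convergence: R = |4 − z₀| = |11| = 11 (distance from z₀ to the singularity z = 4).

c_0 = 1/11, c_1 = 1/121, c_2 = 1/1331; R = 11.


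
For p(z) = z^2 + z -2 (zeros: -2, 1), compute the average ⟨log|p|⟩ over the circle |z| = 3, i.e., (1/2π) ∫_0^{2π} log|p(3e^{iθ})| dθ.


Zeros: -2, 1; r = 3.
Inside |z| < r: -2, 1. Outside (|z| ≥ r): ∅.
p(0) = -2, so log|p(0)| = log(2) = 0.6931.
Apply Jensen: I(r) = log|p(0)| + Σ_k log(r/|z_k|), summed over zeros inside |z| < r.
  log(r/|z_k|) for z_k = -2: log(3/2) = 0.4055
  log(r/|z_k|) for z_k = 1: log(3/1) = 1.0986
Sum over inside zeros: 1.5041.
I(r) = log|p(0)| + (inside sum) = 0.6931 + 1.5041 = 2.1972.
Closed form (all zeros inside, monic): I(r) = n·log(r) = 2·log(3) = 2.1972. ✓

I(r) ≈ 2.1972.


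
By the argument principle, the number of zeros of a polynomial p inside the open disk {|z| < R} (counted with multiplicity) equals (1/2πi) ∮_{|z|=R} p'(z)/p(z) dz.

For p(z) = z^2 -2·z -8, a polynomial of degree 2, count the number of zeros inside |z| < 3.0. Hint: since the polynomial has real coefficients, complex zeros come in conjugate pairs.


The zeros of p are: -2, 4.
Their magnitudes are: 2, 4.
Zeros with |z| < R = 3.0: -2.
Count = 1.
By the argument principle, (1/2πi) ∮_{|z|=R} p'(z)/p(z) dz equals exactly this count.

Number of zeros inside |z| < 3.0: 1.


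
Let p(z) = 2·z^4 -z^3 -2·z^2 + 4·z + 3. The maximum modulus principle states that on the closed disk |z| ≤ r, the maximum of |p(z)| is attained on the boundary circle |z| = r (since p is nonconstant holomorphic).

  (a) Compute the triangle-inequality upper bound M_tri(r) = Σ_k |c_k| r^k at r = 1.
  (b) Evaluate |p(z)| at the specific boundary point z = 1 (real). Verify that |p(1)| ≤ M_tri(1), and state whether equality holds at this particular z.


Coefficients: c_0 = 3, c_1 = 4, c_2 = -2, c_3 = -1, c_4 = 2. Radius r = 1.
Part (a). Triangle bound: M_tri(r) = Σ_k |c_k| r^k
  = |3|·1^0 + |4|·1^1 + |-2|·1^2 + |-1|·1^3 + |2|·1^4
  = 3 + 4 + 2 + 1 + 2 = 12.
This bounds M(r) := max_{|z|=r} |p(z)| from above; equality holds iff all terms c_k z^k can be made to align in phase at a single z on |z|=r.
Part (b). At z = 1 (real, on the circle |z| = r):
  p(1) = (3)·1^0 + (4)·1^1 + (-2)·1^2 + (-1)·1^3 + (2)·1^4 = 6.
  |p(1)| = 6.
Check: |p(1)| = 6 ≤ 12 = M_tri(1). ✓ Equality does not hold at z = 1 (the coefficients have mixed signs, so the terms do not all align in phase there).

M_tri(1) = 12; |p(1)| = 6; equality at z=1: no.


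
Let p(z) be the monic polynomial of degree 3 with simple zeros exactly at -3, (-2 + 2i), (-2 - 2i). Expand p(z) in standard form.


The polynomial is p(z) = ∏_{α ∈ S} (z − α), where S = {-3, (-2 + 2i), (-2 - 2i)}.
Expanding the product yields: p(z) = z^3 + 7·z^2 + 20·z + 24.
Note conjugate pairs combine to real quadratics: (z − (-2+2i))(z − (-2−2i)) = z² + 4z + 8.
The resulting polynomial has degree 3 and real coefficients as required.

p(z) = z^3 + 7·z^2 + 20·z + 24.


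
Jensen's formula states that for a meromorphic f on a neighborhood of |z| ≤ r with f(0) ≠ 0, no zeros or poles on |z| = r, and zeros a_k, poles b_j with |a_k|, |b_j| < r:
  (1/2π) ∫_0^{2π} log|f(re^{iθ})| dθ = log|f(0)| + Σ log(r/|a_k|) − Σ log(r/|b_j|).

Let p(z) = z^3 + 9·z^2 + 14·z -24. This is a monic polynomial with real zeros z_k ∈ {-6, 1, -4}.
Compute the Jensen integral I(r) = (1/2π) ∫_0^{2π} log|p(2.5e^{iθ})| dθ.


Zeros: -6, -4, 1; r = 2.5.
Inside |z| < r: 1. Outside (|z| ≥ r): -6, -4.
p(0) = -24, so log|p(0)| = log(24) = 3.1781.
Apply Jensen: I(r) = log|p(0)| + Σ_k log(r/|z_k|), summed over zeros inside |z| < r.
  log(r/|z_k|) for z_k = 1: log(2.5/1) = 0.9163
  Outside zeros (-6, -4) contribute nothing to the Jensen sum.
Sum over inside zeros: 0.9163.
I(r) = log|p(0)| + (inside sum) = 3.1781 + 0.9163 = 4.0943.
Note: since some zeros are outside |z| ≤ r, the simplified n·log(r) form does NOT apply — only the inside zeros contribute.

I(r) ≈ 4.0943.


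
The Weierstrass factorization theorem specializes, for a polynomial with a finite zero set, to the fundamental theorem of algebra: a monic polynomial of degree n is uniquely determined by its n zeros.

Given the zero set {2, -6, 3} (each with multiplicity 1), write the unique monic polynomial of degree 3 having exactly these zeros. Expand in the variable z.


The polynomial is p(z) = ∏_{α ∈ S} (z − α), where S = {2, -6, 3}.
Expanding the product yields: p(z) = z^3 + z^2 -24·z + 36.
The resulting polynomial has degree 3 and real coefficients as required.

p(z) = z^3 + z^2 -24·z + 36.


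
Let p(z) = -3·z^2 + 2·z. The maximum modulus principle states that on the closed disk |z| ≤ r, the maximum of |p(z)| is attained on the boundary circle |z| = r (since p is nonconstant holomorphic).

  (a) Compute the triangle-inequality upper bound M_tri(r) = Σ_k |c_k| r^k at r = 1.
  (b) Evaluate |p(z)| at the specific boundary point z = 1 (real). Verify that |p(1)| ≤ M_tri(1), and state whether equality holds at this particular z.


Coefficients: c_0 = 0, c_1 = 2, c_2 = -3. Radius r = 1.
Part (a). Triangle bound: M_tri(r) = Σ_k |c_k| r^k
  = |0|·1^0 + |2|·1^1 + |-3|·1^2
  = 0 + 2 + 3 = 5.
This bounds M(r) := max_{|z|=r} |p(z)| from above; equality holds iff all terms c_k z^k can be made to align in phase at a single z on |z|=r.
Part (b). At z = 1 (real, on the circle |z| = r):
  p(1) = (0)·1^0 + (2)·1^1 + (-3)·1^2 = -1.
  |p(1)| = 1.
Check: |p(1)| = 1 ≤ 5 = M_tri(1). ✓ Equality does not hold at z = 1 (the coefficients have mixed signs, so the terms do not all align in phase there).

M_tri(1) = 5; |p(1)| = 1; equality at z=1: no.


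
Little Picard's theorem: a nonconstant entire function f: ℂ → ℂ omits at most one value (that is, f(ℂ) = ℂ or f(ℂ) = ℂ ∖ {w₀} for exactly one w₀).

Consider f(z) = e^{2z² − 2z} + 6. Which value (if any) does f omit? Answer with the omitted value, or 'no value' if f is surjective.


Little Picard bounds the complement of f(ℂ) to at most one point.
The exponent g(z) = 2z² − 2z is a nonconstant polynomial, hence surjective onto ℂ. So e^{g(z)} takes every value in {e^w : w ∈ ℂ} = ℂ ∖ {0}. Adding 6 shifts the range to ℂ ∖ {6}. f omits exactly 6.

Omitted value: 6.


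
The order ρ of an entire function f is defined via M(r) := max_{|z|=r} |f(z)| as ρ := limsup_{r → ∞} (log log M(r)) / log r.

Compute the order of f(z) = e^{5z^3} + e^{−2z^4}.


Each summand is entire of order 3 and 4 respectively (as in the single-exponential case). The order of a sum is at most the max of the orders, so ρ ≤ 4. For the lower bound: on |z|=r choose arg z so that -2z^4 is real positive; then |e^{-2z^4}| = e^{2r^4} while |e^{5z^3}| ≤ e^{5r^3} = o(e^{2r^4}). So |f| ≥ e^{2r^4}(1 − o(1)) and ρ ≥ 4. Hence ρ = max(3, 4) = 4.
Therefore ρ = 4.

Order ρ = 4.


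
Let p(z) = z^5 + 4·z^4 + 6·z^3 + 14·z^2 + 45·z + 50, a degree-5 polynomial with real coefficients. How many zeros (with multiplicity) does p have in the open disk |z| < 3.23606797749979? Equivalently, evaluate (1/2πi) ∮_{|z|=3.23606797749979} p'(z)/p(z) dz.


The zeros of p are: (1 + 2i), (1 - 2i), (-2 + 1i), (-2 - 1i), -2.
Their magnitudes are: 2.236, 2.236, 2.236, 2.236, 2.
Zeros with |z| < R = 3.23606797749979: (1 + 2i), (1 - 2i), (-2 + 1i), (-2 - 1i), -2.
Count = 5.
By the argument principle, (1/2πi) ∮_{|z|=R} p'(z)/p(z) dz equals exactly this count.

Number of zeros inside |z| < 3.23606797749979: 5.


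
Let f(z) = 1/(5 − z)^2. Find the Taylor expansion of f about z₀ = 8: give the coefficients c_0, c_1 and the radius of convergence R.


Let w = z − z₀, so z = z₀ + w.
Then 5 − z = 5 − (z₀ + w) = (5 − z₀) − w = -3 − w.
f(z) = 1/(-3 − w)^2 = (1/(-3)^2) · (1 − w/(-3))^{−2}.
By the binomial series (1−u)^{−2} = Σ_{n≥0} C(n+1, 1) u^n for |u|<1, with u = w/(-3):
  c_n = C(n+1, 1) / (-3)^(n+2).
  c_0 = 1/(-3)^2 = 1/9.
  c_1 = 2/(-3)^3 = -2/27.
The series is valid for |w/d| < 1, i.e. |z − z₀| < |d|.
Radius of convergence: R = |5 − z₀| = |-3| = 3 (distance from z₀ to the singularity z = 5).

c_0 = 1/9, c_1 = -2/27; R = 3.


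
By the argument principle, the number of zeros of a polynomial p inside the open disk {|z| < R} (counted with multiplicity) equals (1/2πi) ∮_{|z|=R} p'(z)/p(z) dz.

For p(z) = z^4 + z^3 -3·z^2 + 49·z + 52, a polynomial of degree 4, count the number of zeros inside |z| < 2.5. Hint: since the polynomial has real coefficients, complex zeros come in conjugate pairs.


The zeros of p are: (2 + 3i), (2 - 3i), -4, -1.
Their magnitudes are: 3.606, 3.606, 4, 1.
Zeros with |z| < R = 2.5: -1.
Count = 1.
By the argument principle, (1/2πi) ∮_{|z|=R} p'(z)/p(z) dz equals exactly this count.

Number of zeros inside |z| < 2.5: 1.


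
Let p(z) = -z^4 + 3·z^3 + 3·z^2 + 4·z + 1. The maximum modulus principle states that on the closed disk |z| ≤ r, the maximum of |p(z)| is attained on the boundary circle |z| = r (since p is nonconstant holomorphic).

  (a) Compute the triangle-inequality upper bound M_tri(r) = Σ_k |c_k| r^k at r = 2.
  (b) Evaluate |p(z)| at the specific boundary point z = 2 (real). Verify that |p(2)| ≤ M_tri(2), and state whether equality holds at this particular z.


Coefficients: c_0 = 1, c_1 = 4, c_2 = 3, c_3 = 3, c_4 = -1. Radius r = 2.
Part (a). Triangle bound: M_tri(r) = Σ_k |c_k| r^k
  = |1|·2^0 + |4|·2^1 + |3|·2^2 + |3|·2^3 + |-1|·2^4
  = 1 + 8 + 12 + 24 + 16 = 61.
This bounds M(r) := max_{|z|=r} |p(z)| from above; equality holds iff all terms c_k z^k can be made to align in phase at a single z on |z|=r.
Part (b). At z = 2 (real, on the circle |z| = r):
  p(2) = (1)·2^0 + (4)·2^1 + (3)·2^2 + (3)·2^3 + (-1)·2^4 = 29.
  |p(2)| = 29.
Check: |p(2)| = 29 ≤ 61 = M_tri(2). ✓ Equality does not hold at z = 2 (the coefficients have mixed signs, so the terms do not all align in phase there).

M_tri(2) = 61; |p(2)| = 29; equality at z=2: no.


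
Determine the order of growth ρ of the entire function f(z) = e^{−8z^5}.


|e^{−8z^5}| = e^{Re(-8·z^5) + 0} ≤ e^{8|z|^5 + 0} = e^{8r^5 + 0} on |z| = r, so ρ ≤ 5. Choosing z on |z|=r so that -8·z^5 is real positive (always possible by picking arg z appropriately) gives |f(z)| = e^{8r^5 + 0}, matching the bound. The additive constant 0 does not affect log log M(r) ~ 5·log r. Hence ρ = 5.
Therefore ρ = 5.

Order ρ = 5.


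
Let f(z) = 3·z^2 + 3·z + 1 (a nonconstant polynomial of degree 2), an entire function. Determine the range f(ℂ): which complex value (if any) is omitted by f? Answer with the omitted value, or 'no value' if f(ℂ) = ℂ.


Little Picard bounds the complement of f(ℂ) to at most one point.
For every w ∈ ℂ, the equation p(z) − w = 0 is a nonconstant polynomial in z and hence has at least one root by the fundamental theorem of algebra. So p is surjective onto ℂ, omitting no value.

Omitted value: no value.


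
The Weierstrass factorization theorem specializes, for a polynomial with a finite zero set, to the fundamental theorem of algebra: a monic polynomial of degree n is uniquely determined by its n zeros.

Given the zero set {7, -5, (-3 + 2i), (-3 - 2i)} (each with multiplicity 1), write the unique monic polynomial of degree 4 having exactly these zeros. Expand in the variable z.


The polynomial is p(z) = ∏_{α ∈ S} (z − α), where S = {7, -5, (-3 + 2i), (-3 - 2i)}.
Expanding the product yields: p(z) = z^4 + 4·z^3 -34·z^2 -236·z -455.
Note conjugate pairs combine to real quadratics: (z − (-3+2i))(z − (-3−2i)) = z² + 6z + 13.
The resulting polynomial has degree 4 and real coefficients as required.

p(z) = z^4 + 4·z^3 -34·z^2 -236·z -455.


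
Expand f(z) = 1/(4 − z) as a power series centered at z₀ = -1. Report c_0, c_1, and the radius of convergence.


Let w = z − z₀, so z = z₀ + w.
Then 4 − z = 4 − (z₀ + w) = (4 − z₀) − w = 5 − w.
f(z) = 1/(5 − w) = (1/(5)) · 1/(1 − w/(5)) = Σ_{n≥0} w^n / (5)^(n+1).
So c_n = 1/(5)^(n+1):
  c_0 = 1/(5)^1 = 1/5.
  c_1 = 1/(5)^2 = 1/25.
The series is valid for |w/d| < 1, i.e. |z − z₀| < |d|.
Radius of convergence: R = |4 − z₀| = |5| = 5 (distance from z₀ to the singularity z = 4).

c_0 = 1/5, c_1 = 1/25; R = 5.


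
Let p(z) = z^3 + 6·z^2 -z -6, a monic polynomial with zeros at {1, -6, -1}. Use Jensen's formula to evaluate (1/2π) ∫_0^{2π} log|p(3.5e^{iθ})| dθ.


Zeros: -6, -1, 1; r = 3.5.
Inside |z| < r: -1, 1. Outside (|z| ≥ r): -6.
p(0) = -6, so log|p(0)| = log(6) = 1.7918.
Apply Jensen: I(r) = log|p(0)| + Σ_k log(r/|z_k|), summed over zeros inside |z| < r.
  log(r/|z_k|) for z_k = 1: log(3.5/1) = 1.2528
  log(r/|z_k|) for z_k = -1: log(3.5/1) = 1.2528
  Outside zeros (-6) contribute nothing to the Jensen sum.
Sum over inside zeros: 2.5055.
I(r) = log|p(0)| + (inside sum) = 1.7918 + 2.5055 = 4.2973.
Note: since some zeros are outside |z| ≤ r, the simplified n·log(r) form does NOT apply — only the inside zeros contribute.

I(r) ≈ 4.2973.


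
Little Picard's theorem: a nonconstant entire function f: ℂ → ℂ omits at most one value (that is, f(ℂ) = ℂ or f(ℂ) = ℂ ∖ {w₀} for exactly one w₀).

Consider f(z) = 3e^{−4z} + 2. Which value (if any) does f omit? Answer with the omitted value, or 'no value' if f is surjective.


Little Picard bounds the complement of f(ℂ) to at most one point.
e^{−4z} is never zero on ℂ, so 3·e^{−4z} takes every value in ℂ ∖ {0}. Adding 2 shifts the range to ℂ ∖ {2}. Thus f omits exactly the value 2.

Omitted value: 2.


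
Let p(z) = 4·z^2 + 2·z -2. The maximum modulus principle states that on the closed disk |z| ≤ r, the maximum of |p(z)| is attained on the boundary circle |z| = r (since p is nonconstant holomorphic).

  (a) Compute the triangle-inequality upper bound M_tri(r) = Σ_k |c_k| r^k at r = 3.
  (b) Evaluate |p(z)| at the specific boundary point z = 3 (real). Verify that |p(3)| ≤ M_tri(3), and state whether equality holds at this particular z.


Coefficients: c_0 = -2, c_1 = 2, c_2 = 4. Radius r = 3.
Part (a). Triangle bound: M_tri(r) = Σ_k |c_k| r^k
  = |-2|·3^0 + |2|·3^1 + |4|·3^2
  = 2 + 6 + 36 = 44.
This bounds M(r) := max_{|z|=r} |p(z)| from above; equality holds iff all terms c_k z^k can be made to align in phase at a single z on |z|=r.
Part (b). At z = 3 (real, on the circle |z| = r):
  p(3) = (-2)·3^0 + (2)·3^1 + (4)·3^2 = 40.
  |p(3)| = 40.
Check: |p(3)| = 40 ≤ 44 = M_tri(3). ✓ Equality does not hold at z = 3 (the coefficients have mixed signs, so the terms do not all align in phase there).

M_tri(3) = 44; |p(3)| = 40; equality at z=3: no.


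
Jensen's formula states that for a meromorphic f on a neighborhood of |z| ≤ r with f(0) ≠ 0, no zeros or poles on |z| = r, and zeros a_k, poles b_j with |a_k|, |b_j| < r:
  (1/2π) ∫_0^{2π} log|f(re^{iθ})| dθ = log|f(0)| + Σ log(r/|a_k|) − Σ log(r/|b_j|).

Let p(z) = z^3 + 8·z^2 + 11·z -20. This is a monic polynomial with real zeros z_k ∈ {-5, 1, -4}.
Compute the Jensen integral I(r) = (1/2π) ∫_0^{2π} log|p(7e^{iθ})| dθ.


Zeros: -5, -4, 1; r = 7.
Inside |z| < r: -5, -4, 1. Outside (|z| ≥ r): ∅.
p(0) = -20, so log|p(0)| = log(20) = 2.9957.
Apply Jensen: I(r) = log|p(0)| + Σ_k log(r/|z_k|), summed over zeros inside |z| < r.
  log(r/|z_k|) for z_k = -5: log(7/5) = 0.3365
  log(r/|z_k|) for z_k = 1: log(7/1) = 1.9459
  log(r/|z_k|) for z_k = -4: log(7/4) = 0.5596
Sum over inside zeros: 2.8420.
I(r) = log|p(0)| + (inside sum) = 2.9957 + 2.8420 = 5.8377.
Closed form (all zeros inside, monic): I(r) = n·log(r) = 3·log(7) = 5.8377. ✓

I(r) ≈ 5.8377.


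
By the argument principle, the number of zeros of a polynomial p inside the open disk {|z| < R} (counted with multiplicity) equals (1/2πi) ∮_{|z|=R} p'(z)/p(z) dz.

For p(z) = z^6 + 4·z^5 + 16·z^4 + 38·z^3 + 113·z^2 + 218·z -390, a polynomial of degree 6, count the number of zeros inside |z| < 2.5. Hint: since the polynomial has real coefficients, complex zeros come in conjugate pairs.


The zeros of p are: 1, -3, (-2 + 3i), (-2 - 3i), (1 + 3i), (1 - 3i).
Their magnitudes are: 1, 3, 3.606, 3.606, 3.162, 3.162.
Zeros with |z| < R = 2.5: 1.
Count = 1.
By the argument principle, (1/2πi) ∮_{|z|=R} p'(z)/p(z) dz equals exactly this count.

Number of zeros inside |z| < 2.5: 1.


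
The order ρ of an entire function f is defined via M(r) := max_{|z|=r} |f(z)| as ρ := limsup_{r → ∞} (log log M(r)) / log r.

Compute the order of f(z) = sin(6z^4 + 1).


Write sin(w) = (e^{iw} ± e^{−iw})/(2 or 2i), so |sin(w)| ≤ e^{|w|}. With w = 6z^4 + 1, |w| ≤ 6r^4 + 1 on |z|=r, giving M(r) ≤ e^{6r^4 + 1} and ρ ≤ 4. For the lower bound, choose z on |z|=r with 6z^4 purely imaginary of modulus 6r^4; then |sin(6z^4 + 1)| grows like e^{6r^4}/2, so ρ ≥ 4. Hence ρ = 4.
Therefore ρ = 4.

Order ρ = 4.


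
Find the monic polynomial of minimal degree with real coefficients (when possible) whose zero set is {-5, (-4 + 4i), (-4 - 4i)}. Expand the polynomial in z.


The polynomial is p(z) = ∏_{α ∈ S} (z − α), where S = {-5, (-4 + 4i), (-4 - 4i)}.
Expanding the product yields: p(z) = z^3 + 13·z^2 + 72·z + 160.
Note conjugate pairs combine to real quadratics: (z − (-4+4i))(z − (-4−4i)) = z² + 8z + 32.
The resulting polynomial has degree 3 and real coefficients as required.

p(z) = z^3 + 13·z^2 + 72·z + 160.


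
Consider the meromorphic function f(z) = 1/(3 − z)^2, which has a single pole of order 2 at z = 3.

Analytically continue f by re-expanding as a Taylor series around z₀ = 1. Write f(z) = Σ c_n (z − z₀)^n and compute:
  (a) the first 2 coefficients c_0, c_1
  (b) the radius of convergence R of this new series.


Let w = z − z₀, so z = z₀ + w.
Then 3 − z = 3 − (z₀ + w) = (3 − z₀) − w = 2 − w.
f(z) = 1/(2 − w)^2 = (1/(2)^2) · (1 − w/(2))^{−2}.
By the binomial series (1−u)^{−2} = Σ_{n≥0} C(n+1, 1) u^n for |u|<1, with u = w/(2):
  c_n = C(n+1, 1) / (2)^(n+2).
  c_0 = 1/(2)^2 = 1/4.
  c_1 = 2/(2)^3 = 1/4.
The series is valid for |w/d| < 1, i.e. |z − z₀| < |d|.
Radius of convergence: R = |3 − z₀| = |2| = 2 (distance from z₀ to the singularity z = 3).

c_0 = 1/4, c_1 = 1/4; R = 2.


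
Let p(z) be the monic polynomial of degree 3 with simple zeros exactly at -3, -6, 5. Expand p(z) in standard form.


The polynomial is p(z) = ∏_{α ∈ S} (z − α), where S = {-3, -6, 5}.
Expanding the product yields: p(z) = z^3 + 4·z^2 -27·z -90.
The resulting polynomial has degree 3 and real coefficients as required.

p(z) = z^3 + 4·z^2 -27·z -90.
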